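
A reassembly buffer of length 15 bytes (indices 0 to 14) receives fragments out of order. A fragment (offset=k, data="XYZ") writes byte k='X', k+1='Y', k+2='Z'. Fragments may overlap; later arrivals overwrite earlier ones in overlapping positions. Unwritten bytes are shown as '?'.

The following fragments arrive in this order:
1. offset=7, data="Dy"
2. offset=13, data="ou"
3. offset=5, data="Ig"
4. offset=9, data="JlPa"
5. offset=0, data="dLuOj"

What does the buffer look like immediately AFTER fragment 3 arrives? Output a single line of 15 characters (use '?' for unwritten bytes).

Answer: ?????IgDy????ou

Derivation:
Fragment 1: offset=7 data="Dy" -> buffer=???????Dy??????
Fragment 2: offset=13 data="ou" -> buffer=???????Dy????ou
Fragment 3: offset=5 data="Ig" -> buffer=?????IgDy????ou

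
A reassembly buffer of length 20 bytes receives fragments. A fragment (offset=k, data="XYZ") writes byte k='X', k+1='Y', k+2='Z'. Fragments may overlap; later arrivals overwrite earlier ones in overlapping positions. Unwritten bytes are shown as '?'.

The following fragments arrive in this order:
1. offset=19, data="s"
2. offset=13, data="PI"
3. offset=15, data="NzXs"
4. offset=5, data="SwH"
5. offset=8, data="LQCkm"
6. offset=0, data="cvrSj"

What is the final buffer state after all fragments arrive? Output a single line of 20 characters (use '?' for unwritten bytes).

Fragment 1: offset=19 data="s" -> buffer=???????????????????s
Fragment 2: offset=13 data="PI" -> buffer=?????????????PI????s
Fragment 3: offset=15 data="NzXs" -> buffer=?????????????PINzXss
Fragment 4: offset=5 data="SwH" -> buffer=?????SwH?????PINzXss
Fragment 5: offset=8 data="LQCkm" -> buffer=?????SwHLQCkmPINzXss
Fragment 6: offset=0 data="cvrSj" -> buffer=cvrSjSwHLQCkmPINzXss

Answer: cvrSjSwHLQCkmPINzXss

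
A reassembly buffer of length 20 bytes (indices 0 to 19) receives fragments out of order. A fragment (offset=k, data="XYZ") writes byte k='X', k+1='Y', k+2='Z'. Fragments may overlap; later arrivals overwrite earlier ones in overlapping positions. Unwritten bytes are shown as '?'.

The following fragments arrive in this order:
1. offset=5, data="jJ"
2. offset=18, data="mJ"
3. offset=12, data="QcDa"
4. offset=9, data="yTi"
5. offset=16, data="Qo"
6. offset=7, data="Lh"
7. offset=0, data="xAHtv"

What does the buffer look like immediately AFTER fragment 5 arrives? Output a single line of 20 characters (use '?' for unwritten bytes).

Answer: ?????jJ??yTiQcDaQomJ

Derivation:
Fragment 1: offset=5 data="jJ" -> buffer=?????jJ?????????????
Fragment 2: offset=18 data="mJ" -> buffer=?????jJ???????????mJ
Fragment 3: offset=12 data="QcDa" -> buffer=?????jJ?????QcDa??mJ
Fragment 4: offset=9 data="yTi" -> buffer=?????jJ??yTiQcDa??mJ
Fragment 5: offset=16 data="Qo" -> buffer=?????jJ??yTiQcDaQomJ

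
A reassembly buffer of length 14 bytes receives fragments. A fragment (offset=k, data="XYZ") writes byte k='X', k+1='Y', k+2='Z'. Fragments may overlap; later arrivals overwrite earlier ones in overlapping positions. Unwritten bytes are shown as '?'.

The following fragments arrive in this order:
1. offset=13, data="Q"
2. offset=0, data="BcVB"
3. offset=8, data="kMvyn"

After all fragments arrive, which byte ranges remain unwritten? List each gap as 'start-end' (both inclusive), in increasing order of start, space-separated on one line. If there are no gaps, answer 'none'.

Answer: 4-7

Derivation:
Fragment 1: offset=13 len=1
Fragment 2: offset=0 len=4
Fragment 3: offset=8 len=5
Gaps: 4-7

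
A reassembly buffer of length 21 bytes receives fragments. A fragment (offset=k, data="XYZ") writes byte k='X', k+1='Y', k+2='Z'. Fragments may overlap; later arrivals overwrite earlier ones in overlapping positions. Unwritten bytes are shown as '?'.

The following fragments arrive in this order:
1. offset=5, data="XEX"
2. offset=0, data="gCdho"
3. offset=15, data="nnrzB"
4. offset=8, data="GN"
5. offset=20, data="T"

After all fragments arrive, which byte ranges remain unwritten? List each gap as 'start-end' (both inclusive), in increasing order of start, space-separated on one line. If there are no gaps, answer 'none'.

Fragment 1: offset=5 len=3
Fragment 2: offset=0 len=5
Fragment 3: offset=15 len=5
Fragment 4: offset=8 len=2
Fragment 5: offset=20 len=1
Gaps: 10-14

Answer: 10-14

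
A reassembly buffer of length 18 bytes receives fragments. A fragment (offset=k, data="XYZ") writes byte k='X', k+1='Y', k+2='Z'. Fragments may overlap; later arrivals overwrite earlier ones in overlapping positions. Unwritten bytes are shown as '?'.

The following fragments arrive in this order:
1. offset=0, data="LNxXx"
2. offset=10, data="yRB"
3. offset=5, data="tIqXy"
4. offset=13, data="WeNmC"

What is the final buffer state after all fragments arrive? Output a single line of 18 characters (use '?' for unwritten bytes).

Fragment 1: offset=0 data="LNxXx" -> buffer=LNxXx?????????????
Fragment 2: offset=10 data="yRB" -> buffer=LNxXx?????yRB?????
Fragment 3: offset=5 data="tIqXy" -> buffer=LNxXxtIqXyyRB?????
Fragment 4: offset=13 data="WeNmC" -> buffer=LNxXxtIqXyyRBWeNmC

Answer: LNxXxtIqXyyRBWeNmC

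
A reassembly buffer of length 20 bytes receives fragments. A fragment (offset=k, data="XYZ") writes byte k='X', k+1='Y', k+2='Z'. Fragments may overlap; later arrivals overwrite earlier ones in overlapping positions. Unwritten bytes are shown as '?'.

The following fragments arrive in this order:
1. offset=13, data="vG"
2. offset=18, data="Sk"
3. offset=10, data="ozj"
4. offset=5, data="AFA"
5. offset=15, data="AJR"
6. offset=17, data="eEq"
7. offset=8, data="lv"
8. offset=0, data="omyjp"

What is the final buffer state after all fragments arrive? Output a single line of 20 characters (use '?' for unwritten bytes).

Answer: omyjpAFAlvozjvGAJeEq

Derivation:
Fragment 1: offset=13 data="vG" -> buffer=?????????????vG?????
Fragment 2: offset=18 data="Sk" -> buffer=?????????????vG???Sk
Fragment 3: offset=10 data="ozj" -> buffer=??????????ozjvG???Sk
Fragment 4: offset=5 data="AFA" -> buffer=?????AFA??ozjvG???Sk
Fragment 5: offset=15 data="AJR" -> buffer=?????AFA??ozjvGAJRSk
Fragment 6: offset=17 data="eEq" -> buffer=?????AFA??ozjvGAJeEq
Fragment 7: offset=8 data="lv" -> buffer=?????AFAlvozjvGAJeEq
Fragment 8: offset=0 data="omyjp" -> buffer=omyjpAFAlvozjvGAJeEq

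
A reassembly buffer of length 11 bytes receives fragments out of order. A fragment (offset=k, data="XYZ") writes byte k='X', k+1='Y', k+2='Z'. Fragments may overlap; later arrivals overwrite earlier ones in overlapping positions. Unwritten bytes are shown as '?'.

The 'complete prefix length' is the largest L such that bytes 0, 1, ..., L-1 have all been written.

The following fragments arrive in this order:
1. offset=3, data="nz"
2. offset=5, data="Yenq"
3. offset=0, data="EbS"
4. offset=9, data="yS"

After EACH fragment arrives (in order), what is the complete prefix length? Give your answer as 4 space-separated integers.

Fragment 1: offset=3 data="nz" -> buffer=???nz?????? -> prefix_len=0
Fragment 2: offset=5 data="Yenq" -> buffer=???nzYenq?? -> prefix_len=0
Fragment 3: offset=0 data="EbS" -> buffer=EbSnzYenq?? -> prefix_len=9
Fragment 4: offset=9 data="yS" -> buffer=EbSnzYenqyS -> prefix_len=11

Answer: 0 0 9 11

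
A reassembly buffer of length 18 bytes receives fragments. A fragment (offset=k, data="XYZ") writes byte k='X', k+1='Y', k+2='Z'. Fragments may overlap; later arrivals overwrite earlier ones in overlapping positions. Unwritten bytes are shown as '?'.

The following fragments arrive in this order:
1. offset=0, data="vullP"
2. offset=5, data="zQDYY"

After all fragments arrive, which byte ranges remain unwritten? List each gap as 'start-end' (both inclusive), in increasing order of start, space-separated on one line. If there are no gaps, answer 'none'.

Answer: 10-17

Derivation:
Fragment 1: offset=0 len=5
Fragment 2: offset=5 len=5
Gaps: 10-17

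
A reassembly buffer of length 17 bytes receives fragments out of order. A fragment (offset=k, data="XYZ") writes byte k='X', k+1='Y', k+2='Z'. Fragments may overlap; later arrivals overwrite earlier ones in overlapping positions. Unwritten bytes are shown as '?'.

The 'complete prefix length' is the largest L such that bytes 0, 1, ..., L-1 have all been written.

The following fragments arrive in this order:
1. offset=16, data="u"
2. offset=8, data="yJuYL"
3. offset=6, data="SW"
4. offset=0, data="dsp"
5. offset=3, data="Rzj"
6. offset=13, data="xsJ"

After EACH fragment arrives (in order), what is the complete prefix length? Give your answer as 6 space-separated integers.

Fragment 1: offset=16 data="u" -> buffer=????????????????u -> prefix_len=0
Fragment 2: offset=8 data="yJuYL" -> buffer=????????yJuYL???u -> prefix_len=0
Fragment 3: offset=6 data="SW" -> buffer=??????SWyJuYL???u -> prefix_len=0
Fragment 4: offset=0 data="dsp" -> buffer=dsp???SWyJuYL???u -> prefix_len=3
Fragment 5: offset=3 data="Rzj" -> buffer=dspRzjSWyJuYL???u -> prefix_len=13
Fragment 6: offset=13 data="xsJ" -> buffer=dspRzjSWyJuYLxsJu -> prefix_len=17

Answer: 0 0 0 3 13 17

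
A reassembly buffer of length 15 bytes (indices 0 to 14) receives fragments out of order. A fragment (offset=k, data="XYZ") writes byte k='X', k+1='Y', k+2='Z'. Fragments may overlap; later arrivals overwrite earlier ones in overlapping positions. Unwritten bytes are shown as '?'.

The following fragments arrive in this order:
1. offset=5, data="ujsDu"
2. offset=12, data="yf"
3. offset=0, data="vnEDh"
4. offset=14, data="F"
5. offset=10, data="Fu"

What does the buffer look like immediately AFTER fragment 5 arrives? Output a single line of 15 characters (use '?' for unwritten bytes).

Answer: vnEDhujsDuFuyfF

Derivation:
Fragment 1: offset=5 data="ujsDu" -> buffer=?????ujsDu?????
Fragment 2: offset=12 data="yf" -> buffer=?????ujsDu??yf?
Fragment 3: offset=0 data="vnEDh" -> buffer=vnEDhujsDu??yf?
Fragment 4: offset=14 data="F" -> buffer=vnEDhujsDu??yfF
Fragment 5: offset=10 data="Fu" -> buffer=vnEDhujsDuFuyfF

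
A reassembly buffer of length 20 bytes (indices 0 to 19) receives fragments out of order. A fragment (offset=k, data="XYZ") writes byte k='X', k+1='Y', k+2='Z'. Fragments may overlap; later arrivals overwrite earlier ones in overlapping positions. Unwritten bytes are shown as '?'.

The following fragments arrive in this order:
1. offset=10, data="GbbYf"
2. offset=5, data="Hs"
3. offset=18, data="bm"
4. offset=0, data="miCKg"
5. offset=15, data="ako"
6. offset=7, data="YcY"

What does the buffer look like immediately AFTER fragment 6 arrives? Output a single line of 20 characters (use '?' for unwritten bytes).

Fragment 1: offset=10 data="GbbYf" -> buffer=??????????GbbYf?????
Fragment 2: offset=5 data="Hs" -> buffer=?????Hs???GbbYf?????
Fragment 3: offset=18 data="bm" -> buffer=?????Hs???GbbYf???bm
Fragment 4: offset=0 data="miCKg" -> buffer=miCKgHs???GbbYf???bm
Fragment 5: offset=15 data="ako" -> buffer=miCKgHs???GbbYfakobm
Fragment 6: offset=7 data="YcY" -> buffer=miCKgHsYcYGbbYfakobm

Answer: miCKgHsYcYGbbYfakobm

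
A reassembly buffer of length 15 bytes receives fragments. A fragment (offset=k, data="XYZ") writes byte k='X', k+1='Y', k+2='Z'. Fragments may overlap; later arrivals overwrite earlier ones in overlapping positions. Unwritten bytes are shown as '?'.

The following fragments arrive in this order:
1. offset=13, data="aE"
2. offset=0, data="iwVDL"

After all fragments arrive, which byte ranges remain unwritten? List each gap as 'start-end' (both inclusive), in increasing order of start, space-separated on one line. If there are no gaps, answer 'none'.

Answer: 5-12

Derivation:
Fragment 1: offset=13 len=2
Fragment 2: offset=0 len=5
Gaps: 5-12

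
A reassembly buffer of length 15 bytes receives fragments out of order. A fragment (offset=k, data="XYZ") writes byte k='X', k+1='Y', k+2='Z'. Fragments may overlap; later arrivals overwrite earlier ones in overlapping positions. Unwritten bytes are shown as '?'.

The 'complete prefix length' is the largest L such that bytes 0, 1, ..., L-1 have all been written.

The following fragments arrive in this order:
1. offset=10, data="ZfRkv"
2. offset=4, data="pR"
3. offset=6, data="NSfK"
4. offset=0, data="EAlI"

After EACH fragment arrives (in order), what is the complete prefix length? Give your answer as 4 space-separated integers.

Answer: 0 0 0 15

Derivation:
Fragment 1: offset=10 data="ZfRkv" -> buffer=??????????ZfRkv -> prefix_len=0
Fragment 2: offset=4 data="pR" -> buffer=????pR????ZfRkv -> prefix_len=0
Fragment 3: offset=6 data="NSfK" -> buffer=????pRNSfKZfRkv -> prefix_len=0
Fragment 4: offset=0 data="EAlI" -> buffer=EAlIpRNSfKZfRkv -> prefix_len=15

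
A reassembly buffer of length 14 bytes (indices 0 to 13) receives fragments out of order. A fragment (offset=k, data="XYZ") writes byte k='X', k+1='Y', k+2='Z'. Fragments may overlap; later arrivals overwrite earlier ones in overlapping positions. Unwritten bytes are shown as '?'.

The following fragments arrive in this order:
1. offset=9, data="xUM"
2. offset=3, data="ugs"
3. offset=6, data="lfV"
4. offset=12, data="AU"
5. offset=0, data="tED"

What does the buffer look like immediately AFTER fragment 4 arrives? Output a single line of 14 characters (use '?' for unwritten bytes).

Fragment 1: offset=9 data="xUM" -> buffer=?????????xUM??
Fragment 2: offset=3 data="ugs" -> buffer=???ugs???xUM??
Fragment 3: offset=6 data="lfV" -> buffer=???ugslfVxUM??
Fragment 4: offset=12 data="AU" -> buffer=???ugslfVxUMAU

Answer: ???ugslfVxUMAU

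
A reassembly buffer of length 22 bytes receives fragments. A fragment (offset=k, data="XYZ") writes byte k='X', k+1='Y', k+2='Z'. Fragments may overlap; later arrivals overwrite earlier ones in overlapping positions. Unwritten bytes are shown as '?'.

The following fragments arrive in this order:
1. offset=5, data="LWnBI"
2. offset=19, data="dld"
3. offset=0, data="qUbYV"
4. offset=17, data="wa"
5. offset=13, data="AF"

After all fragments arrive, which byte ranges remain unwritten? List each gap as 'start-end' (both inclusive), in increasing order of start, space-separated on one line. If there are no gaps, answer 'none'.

Answer: 10-12 15-16

Derivation:
Fragment 1: offset=5 len=5
Fragment 2: offset=19 len=3
Fragment 3: offset=0 len=5
Fragment 4: offset=17 len=2
Fragment 5: offset=13 len=2
Gaps: 10-12 15-16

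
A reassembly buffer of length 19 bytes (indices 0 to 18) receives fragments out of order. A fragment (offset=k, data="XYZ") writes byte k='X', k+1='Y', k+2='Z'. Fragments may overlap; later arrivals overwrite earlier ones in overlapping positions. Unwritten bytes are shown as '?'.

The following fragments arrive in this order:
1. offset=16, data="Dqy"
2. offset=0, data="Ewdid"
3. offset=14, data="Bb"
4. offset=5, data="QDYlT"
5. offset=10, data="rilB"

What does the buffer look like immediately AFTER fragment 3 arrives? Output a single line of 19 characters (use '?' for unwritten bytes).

Answer: Ewdid?????????BbDqy

Derivation:
Fragment 1: offset=16 data="Dqy" -> buffer=????????????????Dqy
Fragment 2: offset=0 data="Ewdid" -> buffer=Ewdid???????????Dqy
Fragment 3: offset=14 data="Bb" -> buffer=Ewdid?????????BbDqy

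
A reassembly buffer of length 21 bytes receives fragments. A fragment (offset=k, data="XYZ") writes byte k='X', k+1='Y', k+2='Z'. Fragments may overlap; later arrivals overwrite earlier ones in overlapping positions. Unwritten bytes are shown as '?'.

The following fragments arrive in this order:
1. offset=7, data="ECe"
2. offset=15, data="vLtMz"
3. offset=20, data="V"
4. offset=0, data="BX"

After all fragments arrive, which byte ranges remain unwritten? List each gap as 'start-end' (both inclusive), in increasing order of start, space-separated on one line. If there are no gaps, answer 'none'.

Answer: 2-6 10-14

Derivation:
Fragment 1: offset=7 len=3
Fragment 2: offset=15 len=5
Fragment 3: offset=20 len=1
Fragment 4: offset=0 len=2
Gaps: 2-6 10-14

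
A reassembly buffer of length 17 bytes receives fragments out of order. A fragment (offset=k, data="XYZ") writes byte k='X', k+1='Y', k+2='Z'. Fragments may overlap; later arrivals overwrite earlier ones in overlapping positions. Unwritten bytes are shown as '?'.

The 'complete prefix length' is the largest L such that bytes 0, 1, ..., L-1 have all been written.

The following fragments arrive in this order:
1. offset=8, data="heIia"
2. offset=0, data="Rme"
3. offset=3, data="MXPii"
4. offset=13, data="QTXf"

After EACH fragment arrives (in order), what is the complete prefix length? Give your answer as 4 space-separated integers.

Answer: 0 3 13 17

Derivation:
Fragment 1: offset=8 data="heIia" -> buffer=????????heIia???? -> prefix_len=0
Fragment 2: offset=0 data="Rme" -> buffer=Rme?????heIia???? -> prefix_len=3
Fragment 3: offset=3 data="MXPii" -> buffer=RmeMXPiiheIia???? -> prefix_len=13
Fragment 4: offset=13 data="QTXf" -> buffer=RmeMXPiiheIiaQTXf -> prefix_len=17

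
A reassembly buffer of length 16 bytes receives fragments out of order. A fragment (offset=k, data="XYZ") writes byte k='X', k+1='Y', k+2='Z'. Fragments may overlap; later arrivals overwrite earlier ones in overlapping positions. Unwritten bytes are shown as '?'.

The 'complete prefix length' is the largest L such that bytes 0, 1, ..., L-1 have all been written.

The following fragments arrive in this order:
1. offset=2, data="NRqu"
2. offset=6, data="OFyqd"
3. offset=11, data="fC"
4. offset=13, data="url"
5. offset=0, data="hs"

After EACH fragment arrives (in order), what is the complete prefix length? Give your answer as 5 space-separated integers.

Answer: 0 0 0 0 16

Derivation:
Fragment 1: offset=2 data="NRqu" -> buffer=??NRqu?????????? -> prefix_len=0
Fragment 2: offset=6 data="OFyqd" -> buffer=??NRquOFyqd????? -> prefix_len=0
Fragment 3: offset=11 data="fC" -> buffer=??NRquOFyqdfC??? -> prefix_len=0
Fragment 4: offset=13 data="url" -> buffer=??NRquOFyqdfCurl -> prefix_len=0
Fragment 5: offset=0 data="hs" -> buffer=hsNRquOFyqdfCurl -> prefix_len=16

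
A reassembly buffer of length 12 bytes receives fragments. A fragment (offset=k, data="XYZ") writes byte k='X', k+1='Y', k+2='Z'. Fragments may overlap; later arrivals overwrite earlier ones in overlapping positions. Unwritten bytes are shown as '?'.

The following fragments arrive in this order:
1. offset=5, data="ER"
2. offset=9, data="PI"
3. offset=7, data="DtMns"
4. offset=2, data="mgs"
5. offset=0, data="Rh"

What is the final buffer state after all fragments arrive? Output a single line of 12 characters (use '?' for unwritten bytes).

Fragment 1: offset=5 data="ER" -> buffer=?????ER?????
Fragment 2: offset=9 data="PI" -> buffer=?????ER??PI?
Fragment 3: offset=7 data="DtMns" -> buffer=?????ERDtMns
Fragment 4: offset=2 data="mgs" -> buffer=??mgsERDtMns
Fragment 5: offset=0 data="Rh" -> buffer=RhmgsERDtMns

Answer: RhmgsERDtMns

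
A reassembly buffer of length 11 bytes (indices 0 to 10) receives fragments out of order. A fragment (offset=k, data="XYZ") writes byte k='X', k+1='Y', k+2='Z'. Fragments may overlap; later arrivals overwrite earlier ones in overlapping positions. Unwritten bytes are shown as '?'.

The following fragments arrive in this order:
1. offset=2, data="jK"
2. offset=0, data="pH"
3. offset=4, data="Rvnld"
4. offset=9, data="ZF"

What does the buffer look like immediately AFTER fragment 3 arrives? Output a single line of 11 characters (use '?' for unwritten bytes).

Fragment 1: offset=2 data="jK" -> buffer=??jK???????
Fragment 2: offset=0 data="pH" -> buffer=pHjK???????
Fragment 3: offset=4 data="Rvnld" -> buffer=pHjKRvnld??

Answer: pHjKRvnld??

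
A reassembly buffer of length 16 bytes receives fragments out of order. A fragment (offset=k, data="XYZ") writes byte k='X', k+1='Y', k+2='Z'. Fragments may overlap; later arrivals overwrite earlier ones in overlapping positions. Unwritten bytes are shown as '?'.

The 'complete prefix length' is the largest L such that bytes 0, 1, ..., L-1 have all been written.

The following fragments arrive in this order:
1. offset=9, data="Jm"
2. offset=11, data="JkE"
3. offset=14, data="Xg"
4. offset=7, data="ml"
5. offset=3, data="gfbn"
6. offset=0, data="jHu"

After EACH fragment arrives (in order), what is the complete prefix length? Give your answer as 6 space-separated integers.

Fragment 1: offset=9 data="Jm" -> buffer=?????????Jm????? -> prefix_len=0
Fragment 2: offset=11 data="JkE" -> buffer=?????????JmJkE?? -> prefix_len=0
Fragment 3: offset=14 data="Xg" -> buffer=?????????JmJkEXg -> prefix_len=0
Fragment 4: offset=7 data="ml" -> buffer=???????mlJmJkEXg -> prefix_len=0
Fragment 5: offset=3 data="gfbn" -> buffer=???gfbnmlJmJkEXg -> prefix_len=0
Fragment 6: offset=0 data="jHu" -> buffer=jHugfbnmlJmJkEXg -> prefix_len=16

Answer: 0 0 0 0 0 16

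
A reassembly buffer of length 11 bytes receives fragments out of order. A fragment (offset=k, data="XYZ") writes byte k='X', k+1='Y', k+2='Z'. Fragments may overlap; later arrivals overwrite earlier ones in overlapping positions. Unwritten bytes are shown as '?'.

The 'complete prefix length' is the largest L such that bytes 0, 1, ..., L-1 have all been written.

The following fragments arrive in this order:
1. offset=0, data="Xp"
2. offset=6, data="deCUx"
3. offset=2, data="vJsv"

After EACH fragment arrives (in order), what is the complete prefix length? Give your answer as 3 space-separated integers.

Fragment 1: offset=0 data="Xp" -> buffer=Xp????????? -> prefix_len=2
Fragment 2: offset=6 data="deCUx" -> buffer=Xp????deCUx -> prefix_len=2
Fragment 3: offset=2 data="vJsv" -> buffer=XpvJsvdeCUx -> prefix_len=11

Answer: 2 2 11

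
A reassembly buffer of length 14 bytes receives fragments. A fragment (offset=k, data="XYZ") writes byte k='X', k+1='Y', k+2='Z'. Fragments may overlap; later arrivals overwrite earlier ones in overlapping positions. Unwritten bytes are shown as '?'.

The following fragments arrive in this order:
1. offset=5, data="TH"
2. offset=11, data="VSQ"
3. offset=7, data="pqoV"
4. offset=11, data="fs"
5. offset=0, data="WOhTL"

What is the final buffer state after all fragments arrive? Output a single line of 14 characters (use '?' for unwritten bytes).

Fragment 1: offset=5 data="TH" -> buffer=?????TH???????
Fragment 2: offset=11 data="VSQ" -> buffer=?????TH????VSQ
Fragment 3: offset=7 data="pqoV" -> buffer=?????THpqoVVSQ
Fragment 4: offset=11 data="fs" -> buffer=?????THpqoVfsQ
Fragment 5: offset=0 data="WOhTL" -> buffer=WOhTLTHpqoVfsQ

Answer: WOhTLTHpqoVfsQ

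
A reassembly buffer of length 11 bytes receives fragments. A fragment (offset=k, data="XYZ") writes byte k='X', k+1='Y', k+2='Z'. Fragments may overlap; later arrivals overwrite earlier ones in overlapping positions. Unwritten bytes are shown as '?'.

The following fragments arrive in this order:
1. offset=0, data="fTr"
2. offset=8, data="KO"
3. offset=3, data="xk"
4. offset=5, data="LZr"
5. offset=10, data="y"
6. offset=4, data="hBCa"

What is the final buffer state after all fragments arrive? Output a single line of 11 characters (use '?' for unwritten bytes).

Answer: fTrxhBCaKOy

Derivation:
Fragment 1: offset=0 data="fTr" -> buffer=fTr????????
Fragment 2: offset=8 data="KO" -> buffer=fTr?????KO?
Fragment 3: offset=3 data="xk" -> buffer=fTrxk???KO?
Fragment 4: offset=5 data="LZr" -> buffer=fTrxkLZrKO?
Fragment 5: offset=10 data="y" -> buffer=fTrxkLZrKOy
Fragment 6: offset=4 data="hBCa" -> buffer=fTrxhBCaKOy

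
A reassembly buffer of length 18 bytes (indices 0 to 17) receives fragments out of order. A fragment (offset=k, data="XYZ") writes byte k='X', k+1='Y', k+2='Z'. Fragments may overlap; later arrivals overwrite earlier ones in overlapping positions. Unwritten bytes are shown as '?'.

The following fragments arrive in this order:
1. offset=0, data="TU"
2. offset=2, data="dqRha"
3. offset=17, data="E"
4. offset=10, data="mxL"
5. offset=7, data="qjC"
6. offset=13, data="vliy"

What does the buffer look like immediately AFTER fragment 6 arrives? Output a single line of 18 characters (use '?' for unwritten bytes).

Fragment 1: offset=0 data="TU" -> buffer=TU????????????????
Fragment 2: offset=2 data="dqRha" -> buffer=TUdqRha???????????
Fragment 3: offset=17 data="E" -> buffer=TUdqRha??????????E
Fragment 4: offset=10 data="mxL" -> buffer=TUdqRha???mxL????E
Fragment 5: offset=7 data="qjC" -> buffer=TUdqRhaqjCmxL????E
Fragment 6: offset=13 data="vliy" -> buffer=TUdqRhaqjCmxLvliyE

Answer: TUdqRhaqjCmxLvliyE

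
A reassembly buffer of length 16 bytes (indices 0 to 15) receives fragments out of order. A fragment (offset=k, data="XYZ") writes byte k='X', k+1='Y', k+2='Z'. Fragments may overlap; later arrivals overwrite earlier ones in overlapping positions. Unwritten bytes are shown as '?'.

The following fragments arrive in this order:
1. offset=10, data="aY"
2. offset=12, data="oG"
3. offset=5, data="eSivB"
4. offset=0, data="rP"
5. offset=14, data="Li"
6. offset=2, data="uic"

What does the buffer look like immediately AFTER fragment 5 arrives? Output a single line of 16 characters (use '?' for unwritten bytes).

Answer: rP???eSivBaYoGLi

Derivation:
Fragment 1: offset=10 data="aY" -> buffer=??????????aY????
Fragment 2: offset=12 data="oG" -> buffer=??????????aYoG??
Fragment 3: offset=5 data="eSivB" -> buffer=?????eSivBaYoG??
Fragment 4: offset=0 data="rP" -> buffer=rP???eSivBaYoG??
Fragment 5: offset=14 data="Li" -> buffer=rP???eSivBaYoGLi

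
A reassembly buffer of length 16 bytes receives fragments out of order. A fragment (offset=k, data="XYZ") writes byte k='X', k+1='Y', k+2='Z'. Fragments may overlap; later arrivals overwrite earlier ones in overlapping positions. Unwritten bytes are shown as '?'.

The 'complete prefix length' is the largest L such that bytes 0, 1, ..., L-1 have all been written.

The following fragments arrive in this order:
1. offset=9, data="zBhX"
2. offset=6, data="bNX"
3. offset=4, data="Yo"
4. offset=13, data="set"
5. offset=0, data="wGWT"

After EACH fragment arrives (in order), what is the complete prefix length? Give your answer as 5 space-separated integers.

Fragment 1: offset=9 data="zBhX" -> buffer=?????????zBhX??? -> prefix_len=0
Fragment 2: offset=6 data="bNX" -> buffer=??????bNXzBhX??? -> prefix_len=0
Fragment 3: offset=4 data="Yo" -> buffer=????YobNXzBhX??? -> prefix_len=0
Fragment 4: offset=13 data="set" -> buffer=????YobNXzBhXset -> prefix_len=0
Fragment 5: offset=0 data="wGWT" -> buffer=wGWTYobNXzBhXset -> prefix_len=16

Answer: 0 0 0 0 16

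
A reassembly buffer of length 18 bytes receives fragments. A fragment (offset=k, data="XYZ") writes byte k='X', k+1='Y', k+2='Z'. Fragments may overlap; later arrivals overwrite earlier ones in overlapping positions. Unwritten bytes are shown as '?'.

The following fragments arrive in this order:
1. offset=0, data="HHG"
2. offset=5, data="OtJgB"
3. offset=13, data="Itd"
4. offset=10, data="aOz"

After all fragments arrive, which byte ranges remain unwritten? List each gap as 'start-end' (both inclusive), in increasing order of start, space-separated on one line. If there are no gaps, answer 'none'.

Fragment 1: offset=0 len=3
Fragment 2: offset=5 len=5
Fragment 3: offset=13 len=3
Fragment 4: offset=10 len=3
Gaps: 3-4 16-17

Answer: 3-4 16-17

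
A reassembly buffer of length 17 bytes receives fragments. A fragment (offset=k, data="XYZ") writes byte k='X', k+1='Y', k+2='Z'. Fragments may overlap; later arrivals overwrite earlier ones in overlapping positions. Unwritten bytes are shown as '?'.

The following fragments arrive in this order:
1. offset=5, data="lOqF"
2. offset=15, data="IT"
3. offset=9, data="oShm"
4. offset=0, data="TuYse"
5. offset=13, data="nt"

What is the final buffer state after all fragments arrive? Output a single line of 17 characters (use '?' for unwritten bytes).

Answer: TuYselOqFoShmntIT

Derivation:
Fragment 1: offset=5 data="lOqF" -> buffer=?????lOqF????????
Fragment 2: offset=15 data="IT" -> buffer=?????lOqF??????IT
Fragment 3: offset=9 data="oShm" -> buffer=?????lOqFoShm??IT
Fragment 4: offset=0 data="TuYse" -> buffer=TuYselOqFoShm??IT
Fragment 5: offset=13 data="nt" -> buffer=TuYselOqFoShmntIT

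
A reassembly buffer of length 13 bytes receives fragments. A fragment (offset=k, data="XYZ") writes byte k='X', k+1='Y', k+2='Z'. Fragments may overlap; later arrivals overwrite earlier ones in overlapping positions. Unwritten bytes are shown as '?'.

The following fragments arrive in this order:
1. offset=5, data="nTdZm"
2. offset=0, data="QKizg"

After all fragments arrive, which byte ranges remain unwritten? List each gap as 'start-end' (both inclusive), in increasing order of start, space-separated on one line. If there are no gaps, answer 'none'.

Answer: 10-12

Derivation:
Fragment 1: offset=5 len=5
Fragment 2: offset=0 len=5
Gaps: 10-12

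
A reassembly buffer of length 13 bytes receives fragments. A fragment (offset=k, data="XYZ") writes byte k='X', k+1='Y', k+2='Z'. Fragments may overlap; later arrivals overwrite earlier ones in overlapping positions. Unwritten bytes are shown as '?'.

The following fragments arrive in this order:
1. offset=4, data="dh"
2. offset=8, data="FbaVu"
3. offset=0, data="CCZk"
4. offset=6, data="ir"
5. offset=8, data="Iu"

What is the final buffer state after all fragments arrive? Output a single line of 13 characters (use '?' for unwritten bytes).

Answer: CCZkdhirIuaVu

Derivation:
Fragment 1: offset=4 data="dh" -> buffer=????dh???????
Fragment 2: offset=8 data="FbaVu" -> buffer=????dh??FbaVu
Fragment 3: offset=0 data="CCZk" -> buffer=CCZkdh??FbaVu
Fragment 4: offset=6 data="ir" -> buffer=CCZkdhirFbaVu
Fragment 5: offset=8 data="Iu" -> buffer=CCZkdhirIuaVu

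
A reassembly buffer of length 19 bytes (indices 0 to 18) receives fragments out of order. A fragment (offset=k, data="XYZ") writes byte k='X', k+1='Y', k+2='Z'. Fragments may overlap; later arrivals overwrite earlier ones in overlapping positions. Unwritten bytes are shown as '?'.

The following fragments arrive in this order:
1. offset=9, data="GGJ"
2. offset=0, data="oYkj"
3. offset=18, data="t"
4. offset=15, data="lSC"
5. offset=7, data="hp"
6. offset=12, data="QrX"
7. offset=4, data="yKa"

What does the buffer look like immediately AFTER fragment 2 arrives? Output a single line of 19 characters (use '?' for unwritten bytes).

Answer: oYkj?????GGJ???????

Derivation:
Fragment 1: offset=9 data="GGJ" -> buffer=?????????GGJ???????
Fragment 2: offset=0 data="oYkj" -> buffer=oYkj?????GGJ???????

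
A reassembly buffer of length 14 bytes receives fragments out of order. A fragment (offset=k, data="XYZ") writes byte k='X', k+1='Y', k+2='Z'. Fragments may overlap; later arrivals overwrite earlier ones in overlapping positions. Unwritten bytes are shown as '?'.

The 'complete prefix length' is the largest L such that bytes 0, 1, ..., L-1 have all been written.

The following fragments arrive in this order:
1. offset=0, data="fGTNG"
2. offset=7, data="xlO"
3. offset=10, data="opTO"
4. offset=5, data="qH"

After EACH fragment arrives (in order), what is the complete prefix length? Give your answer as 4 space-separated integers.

Answer: 5 5 5 14

Derivation:
Fragment 1: offset=0 data="fGTNG" -> buffer=fGTNG????????? -> prefix_len=5
Fragment 2: offset=7 data="xlO" -> buffer=fGTNG??xlO???? -> prefix_len=5
Fragment 3: offset=10 data="opTO" -> buffer=fGTNG??xlOopTO -> prefix_len=5
Fragment 4: offset=5 data="qH" -> buffer=fGTNGqHxlOopTO -> prefix_len=14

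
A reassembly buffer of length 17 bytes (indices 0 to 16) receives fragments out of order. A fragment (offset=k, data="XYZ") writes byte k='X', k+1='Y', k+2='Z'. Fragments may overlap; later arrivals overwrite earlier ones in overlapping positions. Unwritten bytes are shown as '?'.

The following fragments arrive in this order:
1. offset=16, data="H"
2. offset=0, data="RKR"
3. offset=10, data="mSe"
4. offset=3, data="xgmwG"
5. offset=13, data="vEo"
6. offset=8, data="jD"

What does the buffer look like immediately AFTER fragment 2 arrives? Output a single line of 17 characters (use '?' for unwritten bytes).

Fragment 1: offset=16 data="H" -> buffer=????????????????H
Fragment 2: offset=0 data="RKR" -> buffer=RKR?????????????H

Answer: RKR?????????????H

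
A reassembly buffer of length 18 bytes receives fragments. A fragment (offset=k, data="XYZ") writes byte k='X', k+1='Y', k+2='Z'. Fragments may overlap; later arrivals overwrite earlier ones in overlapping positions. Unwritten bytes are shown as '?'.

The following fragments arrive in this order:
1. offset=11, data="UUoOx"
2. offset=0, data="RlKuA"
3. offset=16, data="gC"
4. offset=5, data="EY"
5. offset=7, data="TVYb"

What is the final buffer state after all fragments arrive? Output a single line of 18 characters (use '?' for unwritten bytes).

Answer: RlKuAEYTVYbUUoOxgC

Derivation:
Fragment 1: offset=11 data="UUoOx" -> buffer=???????????UUoOx??
Fragment 2: offset=0 data="RlKuA" -> buffer=RlKuA??????UUoOx??
Fragment 3: offset=16 data="gC" -> buffer=RlKuA??????UUoOxgC
Fragment 4: offset=5 data="EY" -> buffer=RlKuAEY????UUoOxgC
Fragment 5: offset=7 data="TVYb" -> buffer=RlKuAEYTVYbUUoOxgC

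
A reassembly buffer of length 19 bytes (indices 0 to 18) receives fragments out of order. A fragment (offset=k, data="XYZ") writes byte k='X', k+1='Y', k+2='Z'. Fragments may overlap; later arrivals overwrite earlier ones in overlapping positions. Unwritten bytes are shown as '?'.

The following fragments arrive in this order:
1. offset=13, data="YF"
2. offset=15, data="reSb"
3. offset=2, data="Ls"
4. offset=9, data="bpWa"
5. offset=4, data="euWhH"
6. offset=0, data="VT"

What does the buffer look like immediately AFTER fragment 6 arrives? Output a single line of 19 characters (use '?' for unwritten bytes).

Answer: VTLseuWhHbpWaYFreSb

Derivation:
Fragment 1: offset=13 data="YF" -> buffer=?????????????YF????
Fragment 2: offset=15 data="reSb" -> buffer=?????????????YFreSb
Fragment 3: offset=2 data="Ls" -> buffer=??Ls?????????YFreSb
Fragment 4: offset=9 data="bpWa" -> buffer=??Ls?????bpWaYFreSb
Fragment 5: offset=4 data="euWhH" -> buffer=??LseuWhHbpWaYFreSb
Fragment 6: offset=0 data="VT" -> buffer=VTLseuWhHbpWaYFreSb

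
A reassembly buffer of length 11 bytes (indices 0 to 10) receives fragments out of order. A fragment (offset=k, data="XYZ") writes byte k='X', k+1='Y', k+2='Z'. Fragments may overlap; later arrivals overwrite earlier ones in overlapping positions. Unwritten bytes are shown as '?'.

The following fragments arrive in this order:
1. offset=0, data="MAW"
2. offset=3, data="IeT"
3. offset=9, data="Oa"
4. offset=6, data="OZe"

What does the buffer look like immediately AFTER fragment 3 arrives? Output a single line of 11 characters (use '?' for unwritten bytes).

Fragment 1: offset=0 data="MAW" -> buffer=MAW????????
Fragment 2: offset=3 data="IeT" -> buffer=MAWIeT?????
Fragment 3: offset=9 data="Oa" -> buffer=MAWIeT???Oa

Answer: MAWIeT???Oa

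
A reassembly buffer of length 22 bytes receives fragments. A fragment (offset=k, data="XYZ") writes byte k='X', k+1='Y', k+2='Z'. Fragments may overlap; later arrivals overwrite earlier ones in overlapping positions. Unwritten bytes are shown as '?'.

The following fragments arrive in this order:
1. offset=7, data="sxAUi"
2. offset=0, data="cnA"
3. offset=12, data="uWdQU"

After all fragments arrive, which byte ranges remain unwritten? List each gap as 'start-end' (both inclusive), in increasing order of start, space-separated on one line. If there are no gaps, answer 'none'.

Answer: 3-6 17-21

Derivation:
Fragment 1: offset=7 len=5
Fragment 2: offset=0 len=3
Fragment 3: offset=12 len=5
Gaps: 3-6 17-21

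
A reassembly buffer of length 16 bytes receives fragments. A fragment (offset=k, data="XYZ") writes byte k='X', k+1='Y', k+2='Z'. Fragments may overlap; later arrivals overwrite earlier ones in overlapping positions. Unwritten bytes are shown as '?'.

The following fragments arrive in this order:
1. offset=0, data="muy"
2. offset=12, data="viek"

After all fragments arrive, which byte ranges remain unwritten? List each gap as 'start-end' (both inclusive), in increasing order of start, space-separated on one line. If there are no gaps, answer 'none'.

Fragment 1: offset=0 len=3
Fragment 2: offset=12 len=4
Gaps: 3-11

Answer: 3-11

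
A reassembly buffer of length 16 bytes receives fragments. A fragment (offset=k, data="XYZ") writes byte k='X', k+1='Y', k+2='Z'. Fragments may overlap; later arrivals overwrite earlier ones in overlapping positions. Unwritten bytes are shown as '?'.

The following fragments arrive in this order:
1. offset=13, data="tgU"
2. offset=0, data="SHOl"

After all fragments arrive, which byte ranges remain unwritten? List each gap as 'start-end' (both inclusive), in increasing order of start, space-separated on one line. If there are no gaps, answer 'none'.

Answer: 4-12

Derivation:
Fragment 1: offset=13 len=3
Fragment 2: offset=0 len=4
Gaps: 4-12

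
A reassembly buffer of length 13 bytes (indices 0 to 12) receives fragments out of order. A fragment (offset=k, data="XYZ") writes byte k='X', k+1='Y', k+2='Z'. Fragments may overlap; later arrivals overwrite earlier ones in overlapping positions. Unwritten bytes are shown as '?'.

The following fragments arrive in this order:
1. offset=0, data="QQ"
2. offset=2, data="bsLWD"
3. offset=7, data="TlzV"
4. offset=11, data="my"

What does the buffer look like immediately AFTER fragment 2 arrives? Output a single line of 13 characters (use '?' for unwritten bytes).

Answer: QQbsLWD??????

Derivation:
Fragment 1: offset=0 data="QQ" -> buffer=QQ???????????
Fragment 2: offset=2 data="bsLWD" -> buffer=QQbsLWD??????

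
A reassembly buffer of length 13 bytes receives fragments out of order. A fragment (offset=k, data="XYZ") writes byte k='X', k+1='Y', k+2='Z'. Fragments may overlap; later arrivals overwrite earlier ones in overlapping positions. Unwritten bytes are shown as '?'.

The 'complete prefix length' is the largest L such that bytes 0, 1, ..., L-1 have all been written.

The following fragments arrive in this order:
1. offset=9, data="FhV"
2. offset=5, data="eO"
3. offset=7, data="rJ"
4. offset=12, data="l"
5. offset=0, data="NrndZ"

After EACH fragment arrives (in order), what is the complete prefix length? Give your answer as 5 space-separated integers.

Answer: 0 0 0 0 13

Derivation:
Fragment 1: offset=9 data="FhV" -> buffer=?????????FhV? -> prefix_len=0
Fragment 2: offset=5 data="eO" -> buffer=?????eO??FhV? -> prefix_len=0
Fragment 3: offset=7 data="rJ" -> buffer=?????eOrJFhV? -> prefix_len=0
Fragment 4: offset=12 data="l" -> buffer=?????eOrJFhVl -> prefix_len=0
Fragment 5: offset=0 data="NrndZ" -> buffer=NrndZeOrJFhVl -> prefix_len=13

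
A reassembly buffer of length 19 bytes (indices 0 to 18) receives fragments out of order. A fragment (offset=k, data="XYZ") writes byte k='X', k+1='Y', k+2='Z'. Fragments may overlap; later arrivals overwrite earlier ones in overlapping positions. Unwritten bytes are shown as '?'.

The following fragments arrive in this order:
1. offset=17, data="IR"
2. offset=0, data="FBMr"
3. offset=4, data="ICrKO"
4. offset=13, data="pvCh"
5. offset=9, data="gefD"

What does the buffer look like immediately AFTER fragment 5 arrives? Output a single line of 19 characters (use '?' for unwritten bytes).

Fragment 1: offset=17 data="IR" -> buffer=?????????????????IR
Fragment 2: offset=0 data="FBMr" -> buffer=FBMr?????????????IR
Fragment 3: offset=4 data="ICrKO" -> buffer=FBMrICrKO????????IR
Fragment 4: offset=13 data="pvCh" -> buffer=FBMrICrKO????pvChIR
Fragment 5: offset=9 data="gefD" -> buffer=FBMrICrKOgefDpvChIR

Answer: FBMrICrKOgefDpvChIR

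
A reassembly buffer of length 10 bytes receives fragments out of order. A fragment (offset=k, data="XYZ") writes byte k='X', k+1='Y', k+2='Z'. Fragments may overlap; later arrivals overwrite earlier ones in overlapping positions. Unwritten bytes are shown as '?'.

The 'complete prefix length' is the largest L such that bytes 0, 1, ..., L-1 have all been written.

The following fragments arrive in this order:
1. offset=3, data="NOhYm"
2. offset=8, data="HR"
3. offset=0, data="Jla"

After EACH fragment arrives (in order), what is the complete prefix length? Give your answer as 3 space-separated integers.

Fragment 1: offset=3 data="NOhYm" -> buffer=???NOhYm?? -> prefix_len=0
Fragment 2: offset=8 data="HR" -> buffer=???NOhYmHR -> prefix_len=0
Fragment 3: offset=0 data="Jla" -> buffer=JlaNOhYmHR -> prefix_len=10

Answer: 0 0 10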